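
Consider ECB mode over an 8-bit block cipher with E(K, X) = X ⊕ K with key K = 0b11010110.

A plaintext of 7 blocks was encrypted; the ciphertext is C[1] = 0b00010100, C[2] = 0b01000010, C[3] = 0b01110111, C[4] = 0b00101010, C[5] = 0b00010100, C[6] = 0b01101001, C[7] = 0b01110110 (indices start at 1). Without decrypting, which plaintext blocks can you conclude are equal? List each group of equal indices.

ECB encrypts each block independently with the same key, so equal ciphertext blocks imply equal plaintext blocks.
C[1] = C[5] = 0b00010100, so P[1] = P[5].

P[1] = P[5]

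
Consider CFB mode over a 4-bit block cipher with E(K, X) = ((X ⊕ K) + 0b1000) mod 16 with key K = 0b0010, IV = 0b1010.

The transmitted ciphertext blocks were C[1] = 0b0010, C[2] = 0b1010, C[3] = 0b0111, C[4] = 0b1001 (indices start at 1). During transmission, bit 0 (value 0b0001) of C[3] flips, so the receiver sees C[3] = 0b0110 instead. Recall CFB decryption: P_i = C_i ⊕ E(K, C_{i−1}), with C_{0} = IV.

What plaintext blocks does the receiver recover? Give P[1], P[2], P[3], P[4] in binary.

Only C[3] changed, to 0b0110. In CFB, a change in C_i flips the same bit in P_i and garbles P_{i+1}. Decrypting the received ciphertext:
P[1]: E(K, 0b1010) = 0b0000; 0b0010 ⊕ 0b0000 = 0b0010.
P[2]: E(K, 0b0010) = 0b1000; 0b1010 ⊕ 0b1000 = 0b0010.
P[3]: E(K, 0b1010) = 0b0000; 0b0110 ⊕ 0b0000 = 0b0110.
P[4]: E(K, 0b0110) = 0b1100; 0b1001 ⊕ 0b1100 = 0b0101.
Blocks that differ from the original plaintext: P[3], P[4].

P[1] = 0b0010, P[2] = 0b0010, P[3] = 0b0110, P[4] = 0b0101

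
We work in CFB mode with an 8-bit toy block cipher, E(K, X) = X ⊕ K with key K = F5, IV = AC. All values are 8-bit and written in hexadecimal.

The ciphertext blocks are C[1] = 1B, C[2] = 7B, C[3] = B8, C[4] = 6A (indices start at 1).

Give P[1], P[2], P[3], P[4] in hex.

P[1] = 42, P[2] = 95, P[3] = 36, P[4] = 27

CFB decryption: P_i = C_i ⊕ E(K, C_{i−1}), with C_{0} = IV.
P[1]: E(K, AC) = 59; 1B ⊕ 59 = 42.
P[2]: E(K, 1B) = EE; 7B ⊕ EE = 95.
P[3]: E(K, 7B) = 8E; B8 ⊕ 8E = 36.
P[4]: E(K, B8) = 4D; 6A ⊕ 4D = 27.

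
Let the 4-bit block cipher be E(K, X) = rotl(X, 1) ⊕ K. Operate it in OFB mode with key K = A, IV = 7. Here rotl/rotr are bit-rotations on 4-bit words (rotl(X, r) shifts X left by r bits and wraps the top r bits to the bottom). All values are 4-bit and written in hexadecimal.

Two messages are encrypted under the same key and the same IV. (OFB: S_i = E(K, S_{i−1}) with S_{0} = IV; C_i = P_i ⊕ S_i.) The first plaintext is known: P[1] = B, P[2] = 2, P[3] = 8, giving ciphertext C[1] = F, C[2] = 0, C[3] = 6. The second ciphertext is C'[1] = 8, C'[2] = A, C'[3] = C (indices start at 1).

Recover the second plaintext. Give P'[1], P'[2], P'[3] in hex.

In OFB with a reused IV, both messages share the same keystream S_i, so C_i ⊕ C'_i = P_i ⊕ P'_i and thus P'_i = P_i ⊕ C_i ⊕ C'_i.
P'[1]: B ⊕ F ⊕ 8 = C.
P'[2]: 2 ⊕ 0 ⊕ A = 8.
P'[3]: 8 ⊕ 6 ⊕ C = 2.

P'[1] = C, P'[2] = 8, P'[3] = 2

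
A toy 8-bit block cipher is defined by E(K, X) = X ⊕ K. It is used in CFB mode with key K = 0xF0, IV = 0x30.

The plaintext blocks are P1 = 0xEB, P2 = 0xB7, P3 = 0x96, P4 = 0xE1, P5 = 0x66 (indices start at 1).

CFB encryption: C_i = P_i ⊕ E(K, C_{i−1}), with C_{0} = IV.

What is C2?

C2 = 0x6C

C1: E(K, 0x30) = 0xC0; 0xEB ⊕ 0xC0 = 0x2B.
C2: E(K, 0x2B) = 0xDB; 0xB7 ⊕ 0xDB = 0x6C.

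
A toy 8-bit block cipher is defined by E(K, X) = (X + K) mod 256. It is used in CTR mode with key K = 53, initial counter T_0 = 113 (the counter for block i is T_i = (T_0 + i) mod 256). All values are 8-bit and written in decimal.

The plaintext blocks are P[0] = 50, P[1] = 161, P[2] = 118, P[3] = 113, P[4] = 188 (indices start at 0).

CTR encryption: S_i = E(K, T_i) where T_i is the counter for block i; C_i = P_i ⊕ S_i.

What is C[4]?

C[0]: T = 113, S = E(K, T) = 166; 50 ⊕ 166 = 148.
C[1]: T = 114, S = E(K, T) = 167; 161 ⊕ 167 = 6.
C[2]: T = 115, S = E(K, T) = 168; 118 ⊕ 168 = 222.
C[3]: T = 116, S = E(K, T) = 169; 113 ⊕ 169 = 216.
C[4]: T = 117, S = E(K, T) = 170; 188 ⊕ 170 = 22.

C[4] = 22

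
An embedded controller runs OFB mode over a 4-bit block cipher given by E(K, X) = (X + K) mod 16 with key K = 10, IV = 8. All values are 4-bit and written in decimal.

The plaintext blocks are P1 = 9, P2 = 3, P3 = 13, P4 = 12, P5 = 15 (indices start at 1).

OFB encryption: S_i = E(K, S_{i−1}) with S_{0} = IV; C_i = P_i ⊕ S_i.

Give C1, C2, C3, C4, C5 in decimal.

C1: S = E(K, 8) = 2; 9 ⊕ 2 = 11.
C2: S = E(K, 2) = 12; 3 ⊕ 12 = 15.
C3: S = E(K, 12) = 6; 13 ⊕ 6 = 11.
C4: S = E(K, 6) = 0; 12 ⊕ 0 = 12.
C5: S = E(K, 0) = 10; 15 ⊕ 10 = 5.

C1 = 11, C2 = 15, C3 = 11, C4 = 12, C5 = 5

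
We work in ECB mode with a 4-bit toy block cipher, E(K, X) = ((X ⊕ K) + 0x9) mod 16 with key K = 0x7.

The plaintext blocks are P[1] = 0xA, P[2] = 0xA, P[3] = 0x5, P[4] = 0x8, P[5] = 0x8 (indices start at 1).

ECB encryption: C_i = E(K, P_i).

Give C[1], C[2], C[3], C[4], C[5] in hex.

C[1] = 0x6, C[2] = 0x6, C[3] = 0xB, C[4] = 0x8, C[5] = 0x8

C[1]: E(K, 0xA) = 0x6.
C[2]: E(K, 0xA) = 0x6.
C[3]: E(K, 0x5) = 0xB.
C[4]: E(K, 0x8) = 0x8.
C[5]: E(K, 0x8) = 0x8.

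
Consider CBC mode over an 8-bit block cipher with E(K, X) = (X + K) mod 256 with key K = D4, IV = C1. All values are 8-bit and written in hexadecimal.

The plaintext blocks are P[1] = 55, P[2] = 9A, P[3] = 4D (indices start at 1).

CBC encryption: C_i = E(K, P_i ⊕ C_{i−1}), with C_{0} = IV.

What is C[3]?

C[1]: P[1] ⊕ C1 = 94; E(K, 94) = 68.
C[2]: P[2] ⊕ 68 = F2; E(K, F2) = C6.
C[3]: P[3] ⊕ C6 = 8B; E(K, 8B) = 5F.

C[3] = 5F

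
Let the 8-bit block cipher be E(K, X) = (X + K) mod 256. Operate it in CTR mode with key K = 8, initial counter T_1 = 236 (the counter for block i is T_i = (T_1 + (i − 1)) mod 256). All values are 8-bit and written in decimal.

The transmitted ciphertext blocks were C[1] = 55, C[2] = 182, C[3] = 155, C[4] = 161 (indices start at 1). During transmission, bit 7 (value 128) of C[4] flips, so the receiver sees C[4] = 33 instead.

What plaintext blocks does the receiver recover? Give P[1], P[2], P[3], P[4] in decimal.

CTR decryption: S_i = E(K, T_i) where T_i is the counter for block i; P_i = C_i ⊕ S_i.
Only C[4] changed, to 33. In CTR, a change in C_i flips the same bit in P_i only; the keystream is unaffected. Decrypting the received ciphertext:
P[1]: T = 236, S = E(K, T) = 244; 55 ⊕ 244 = 195.
P[2]: T = 237, S = E(K, T) = 245; 182 ⊕ 245 = 67.
P[3]: T = 238, S = E(K, T) = 246; 155 ⊕ 246 = 109.
P[4]: T = 239, S = E(K, T) = 247; 33 ⊕ 247 = 214.
Blocks that differ from the original plaintext: P[4].

P[1] = 195, P[2] = 67, P[3] = 109, P[4] = 214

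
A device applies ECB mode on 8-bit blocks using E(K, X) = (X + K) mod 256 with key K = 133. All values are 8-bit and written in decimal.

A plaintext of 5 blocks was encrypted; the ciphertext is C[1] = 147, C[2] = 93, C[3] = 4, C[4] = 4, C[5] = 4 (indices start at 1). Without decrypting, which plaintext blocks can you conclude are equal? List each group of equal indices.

ECB encrypts each block independently with the same key, so equal ciphertext blocks imply equal plaintext blocks.
C[3] = C[4] = C[5] = 4, so P[3] = P[4] = P[5].

P[3] = P[4] = P[5]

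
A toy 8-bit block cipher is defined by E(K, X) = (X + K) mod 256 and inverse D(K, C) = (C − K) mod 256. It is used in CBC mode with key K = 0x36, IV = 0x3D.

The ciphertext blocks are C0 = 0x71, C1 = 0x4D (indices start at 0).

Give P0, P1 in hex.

P0 = 0x06, P1 = 0x66

CBC decryption: P_i = D(K, C_i) ⊕ C_{i−1}, with C_{−1} = IV.
P0: D(K, 0x71) = 0x3B; 0x3B ⊕ 0x3D = 0x06.
P1: D(K, 0x4D) = 0x17; 0x17 ⊕ 0x71 = 0x66.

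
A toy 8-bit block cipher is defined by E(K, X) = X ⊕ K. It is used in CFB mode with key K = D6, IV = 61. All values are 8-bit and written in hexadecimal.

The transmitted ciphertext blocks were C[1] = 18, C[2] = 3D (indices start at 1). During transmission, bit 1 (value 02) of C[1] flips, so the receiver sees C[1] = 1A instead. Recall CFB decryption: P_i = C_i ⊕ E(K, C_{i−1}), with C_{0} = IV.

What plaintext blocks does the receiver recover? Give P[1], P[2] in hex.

Only C[1] changed, to 1A. In CFB, a change in C_i flips the same bit in P_i and garbles P_{i+1}. Decrypting the received ciphertext:
P[1]: E(K, 61) = B7; 1A ⊕ B7 = AD.
P[2]: E(K, 1A) = CC; 3D ⊕ CC = F1.
Blocks that differ from the original plaintext: P[1], P[2].

P[1] = AD, P[2] = F1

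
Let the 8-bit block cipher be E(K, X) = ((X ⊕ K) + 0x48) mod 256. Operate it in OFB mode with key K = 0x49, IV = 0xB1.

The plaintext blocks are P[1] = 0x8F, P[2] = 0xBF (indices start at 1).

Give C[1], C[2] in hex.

OFB encryption: S_i = E(K, S_{i−1}) with S_{0} = IV; C_i = P_i ⊕ S_i.
C[1]: S = E(K, 0xB1) = 0x40; 0x8F ⊕ 0x40 = 0xCF.
C[2]: S = E(K, 0x40) = 0x51; 0xBF ⊕ 0x51 = 0xEE.

C[1] = 0xCF, C[2] = 0xEE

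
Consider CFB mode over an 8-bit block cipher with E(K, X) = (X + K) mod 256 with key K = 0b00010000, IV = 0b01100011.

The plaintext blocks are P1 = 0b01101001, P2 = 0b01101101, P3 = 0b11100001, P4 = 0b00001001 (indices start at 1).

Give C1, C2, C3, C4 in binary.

C1 = 0b00011010, C2 = 0b01000111, C3 = 0b10110110, C4 = 0b11001111

CFB encryption: C_i = P_i ⊕ E(K, C_{i−1}), with C_{0} = IV.
C1: E(K, 0b01100011) = 0b01110011; 0b01101001 ⊕ 0b01110011 = 0b00011010.
C2: E(K, 0b00011010) = 0b00101010; 0b01101101 ⊕ 0b00101010 = 0b01000111.
C3: E(K, 0b01000111) = 0b01010111; 0b11100001 ⊕ 0b01010111 = 0b10110110.
C4: E(K, 0b10110110) = 0b11000110; 0b00001001 ⊕ 0b11000110 = 0b11001111.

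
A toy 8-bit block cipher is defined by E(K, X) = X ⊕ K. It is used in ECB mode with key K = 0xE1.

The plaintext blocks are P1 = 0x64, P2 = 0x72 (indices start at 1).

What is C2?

C2 = 0x93

ECB encryption: C_i = E(K, P_i).
C2: E(K, 0x72) = 0x93.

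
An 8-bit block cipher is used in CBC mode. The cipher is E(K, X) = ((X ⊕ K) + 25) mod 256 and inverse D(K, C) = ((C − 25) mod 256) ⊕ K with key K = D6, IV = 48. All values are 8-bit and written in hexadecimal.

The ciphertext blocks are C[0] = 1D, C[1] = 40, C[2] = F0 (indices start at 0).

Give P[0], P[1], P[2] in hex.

P[0] = 66, P[1] = D0, P[2] = 5D

CBC decryption: P_i = D(K, C_i) ⊕ C_{i−1}, with C_{−1} = IV.
P[0]: D(K, 1D) = 2E; 2E ⊕ 48 = 66.
P[1]: D(K, 40) = CD; CD ⊕ 1D = D0.
P[2]: D(K, F0) = 1D; 1D ⊕ 40 = 5D.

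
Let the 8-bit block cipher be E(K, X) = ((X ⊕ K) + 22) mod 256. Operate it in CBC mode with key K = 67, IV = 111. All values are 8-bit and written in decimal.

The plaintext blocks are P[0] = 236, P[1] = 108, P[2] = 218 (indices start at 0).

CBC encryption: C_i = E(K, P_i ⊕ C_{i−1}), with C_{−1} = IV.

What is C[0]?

C[0]: P[0] ⊕ 111 = 131; E(K, 131) = 214.

C[0] = 214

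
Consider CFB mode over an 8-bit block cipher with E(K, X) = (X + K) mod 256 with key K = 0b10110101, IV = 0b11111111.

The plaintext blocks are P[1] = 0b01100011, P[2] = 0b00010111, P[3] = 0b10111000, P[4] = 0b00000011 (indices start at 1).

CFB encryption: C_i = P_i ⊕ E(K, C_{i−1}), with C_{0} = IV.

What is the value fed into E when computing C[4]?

C[1]: E(K, 0b11111111) = 0b10110100; 0b01100011 ⊕ 0b10110100 = 0b11010111.
C[2]: E(K, 0b11010111) = 0b10001100; 0b00010111 ⊕ 0b10001100 = 0b10011011.
C[3]: E(K, 0b10011011) = 0b01010000; 0b10111000 ⊕ 0b01010000 = 0b11101000.
C[4]: E(K, 0b11101000) = 0b10011101; 0b00000011 ⊕ 0b10011101 = 0b10011110.
So the input to E for block [4] is 0b11101000.

0b11101000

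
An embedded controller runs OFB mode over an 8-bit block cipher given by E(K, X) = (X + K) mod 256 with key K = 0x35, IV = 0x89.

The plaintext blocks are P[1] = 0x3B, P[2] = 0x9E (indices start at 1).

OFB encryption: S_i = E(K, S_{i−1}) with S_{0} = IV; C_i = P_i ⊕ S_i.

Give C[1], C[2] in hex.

C[1]: S = E(K, 0x89) = 0xBE; 0x3B ⊕ 0xBE = 0x85.
C[2]: S = E(K, 0xBE) = 0xF3; 0x9E ⊕ 0xF3 = 0x6D.

C[1] = 0x85, C[2] = 0x6D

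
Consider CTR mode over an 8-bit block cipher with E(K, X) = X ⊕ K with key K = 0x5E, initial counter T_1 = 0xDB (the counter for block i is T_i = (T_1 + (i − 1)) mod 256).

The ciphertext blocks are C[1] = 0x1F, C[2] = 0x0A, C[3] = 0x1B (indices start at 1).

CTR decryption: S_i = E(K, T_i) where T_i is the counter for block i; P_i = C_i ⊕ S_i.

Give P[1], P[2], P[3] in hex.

P[1] = 0x9A, P[2] = 0x88, P[3] = 0x98

P[1]: T = 0xDB, S = E(K, T) = 0x85; 0x1F ⊕ 0x85 = 0x9A.
P[2]: T = 0xDC, S = E(K, T) = 0x82; 0x0A ⊕ 0x82 = 0x88.
P[3]: T = 0xDD, S = E(K, T) = 0x83; 0x1B ⊕ 0x83 = 0x98.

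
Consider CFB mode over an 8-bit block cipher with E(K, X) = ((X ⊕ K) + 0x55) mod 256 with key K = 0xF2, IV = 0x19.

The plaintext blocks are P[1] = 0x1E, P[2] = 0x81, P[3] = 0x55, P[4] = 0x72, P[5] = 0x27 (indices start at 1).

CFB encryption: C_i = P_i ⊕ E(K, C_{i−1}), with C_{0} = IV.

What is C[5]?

C[5] = 0xAD

C[1]: E(K, 0x19) = 0x40; 0x1E ⊕ 0x40 = 0x5E.
C[2]: E(K, 0x5E) = 0x01; 0x81 ⊕ 0x01 = 0x80.
C[3]: E(K, 0x80) = 0xC7; 0x55 ⊕ 0xC7 = 0x92.
C[4]: E(K, 0x92) = 0xB5; 0x72 ⊕ 0xB5 = 0xC7.
C[5]: E(K, 0xC7) = 0x8A; 0x27 ⊕ 0x8A = 0xAD.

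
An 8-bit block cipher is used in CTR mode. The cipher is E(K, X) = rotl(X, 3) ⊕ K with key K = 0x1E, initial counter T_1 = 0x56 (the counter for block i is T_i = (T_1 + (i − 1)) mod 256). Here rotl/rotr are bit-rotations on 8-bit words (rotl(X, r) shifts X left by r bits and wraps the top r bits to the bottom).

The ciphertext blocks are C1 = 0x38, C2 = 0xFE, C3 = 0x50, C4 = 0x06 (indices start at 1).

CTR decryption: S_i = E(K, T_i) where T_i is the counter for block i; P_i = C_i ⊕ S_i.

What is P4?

P4 = 0xD2

P4: T = 0x59, S = E(K, T) = 0xD4; 0x06 ⊕ 0xD4 = 0xD2.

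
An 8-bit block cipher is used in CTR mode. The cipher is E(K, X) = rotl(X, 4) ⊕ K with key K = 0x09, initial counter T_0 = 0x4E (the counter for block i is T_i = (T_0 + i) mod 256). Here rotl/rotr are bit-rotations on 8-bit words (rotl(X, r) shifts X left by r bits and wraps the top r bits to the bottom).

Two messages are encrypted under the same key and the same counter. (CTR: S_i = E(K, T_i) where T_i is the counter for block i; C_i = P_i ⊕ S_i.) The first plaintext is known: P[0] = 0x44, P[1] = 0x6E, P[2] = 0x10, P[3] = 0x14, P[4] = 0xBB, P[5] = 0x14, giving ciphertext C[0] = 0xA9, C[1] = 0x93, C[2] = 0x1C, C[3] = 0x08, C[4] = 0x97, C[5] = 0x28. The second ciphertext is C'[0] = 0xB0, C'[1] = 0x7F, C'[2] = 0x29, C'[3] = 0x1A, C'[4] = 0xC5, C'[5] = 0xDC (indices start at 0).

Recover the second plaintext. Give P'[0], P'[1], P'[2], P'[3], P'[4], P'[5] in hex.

P'[0] = 0x5D, P'[1] = 0x82, P'[2] = 0x25, P'[3] = 0x06, P'[4] = 0xE9, P'[5] = 0xE0

In CTR with a reused counter, both messages share the same keystream S_i, so C_i ⊕ C'_i = P_i ⊕ P'_i and thus P'_i = P_i ⊕ C_i ⊕ C'_i.
P'[0]: 0x44 ⊕ 0xA9 ⊕ 0xB0 = 0x5D.
P'[1]: 0x6E ⊕ 0x93 ⊕ 0x7F = 0x82.
P'[2]: 0x10 ⊕ 0x1C ⊕ 0x29 = 0x25.
P'[3]: 0x14 ⊕ 0x08 ⊕ 0x1A = 0x06.
P'[4]: 0xBB ⊕ 0x97 ⊕ 0xC5 = 0xE9.
P'[5]: 0x14 ⊕ 0x28 ⊕ 0xDC = 0xE0.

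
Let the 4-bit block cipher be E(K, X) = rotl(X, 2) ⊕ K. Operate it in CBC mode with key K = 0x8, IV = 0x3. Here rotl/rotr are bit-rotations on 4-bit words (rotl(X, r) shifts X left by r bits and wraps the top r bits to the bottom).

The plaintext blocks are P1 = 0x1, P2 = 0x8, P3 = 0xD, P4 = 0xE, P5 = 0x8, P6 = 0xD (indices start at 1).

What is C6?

C6 = 0x3

CBC encryption: C_i = E(K, P_i ⊕ C_{i−1}), with C_{0} = IV.
C1: P1 ⊕ 0x3 = 0x2; E(K, 0x2) = 0x0.
C2: P2 ⊕ 0x0 = 0x8; E(K, 0x8) = 0xA.
C3: P3 ⊕ 0xA = 0x7; E(K, 0x7) = 0x5.
C4: P4 ⊕ 0x5 = 0xB; E(K, 0xB) = 0x6.
C5: P5 ⊕ 0x6 = 0xE; E(K, 0xE) = 0x3.
C6: P6 ⊕ 0x3 = 0xE; E(K, 0xE) = 0x3.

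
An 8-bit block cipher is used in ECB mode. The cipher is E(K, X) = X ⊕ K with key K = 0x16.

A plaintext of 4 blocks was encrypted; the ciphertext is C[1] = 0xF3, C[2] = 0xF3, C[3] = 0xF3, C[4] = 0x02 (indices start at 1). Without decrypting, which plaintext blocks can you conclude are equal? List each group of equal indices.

ECB encrypts each block independently with the same key, so equal ciphertext blocks imply equal plaintext blocks.
C[1] = C[2] = C[3] = 0xF3, so P[1] = P[2] = P[3].

P[1] = P[2] = P[3]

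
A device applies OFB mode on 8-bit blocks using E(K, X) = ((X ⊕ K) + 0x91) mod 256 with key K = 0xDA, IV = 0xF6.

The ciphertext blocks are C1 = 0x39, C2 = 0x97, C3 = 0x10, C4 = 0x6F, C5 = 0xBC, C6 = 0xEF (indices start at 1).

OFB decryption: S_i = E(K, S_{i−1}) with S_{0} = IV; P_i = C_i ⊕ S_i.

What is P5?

P1: S = E(K, 0xF6) = 0xBD; 0x39 ⊕ 0xBD = 0x84.
P2: S = E(K, 0xBD) = 0xF8; 0x97 ⊕ 0xF8 = 0x6F.
P3: S = E(K, 0xF8) = 0xB3; 0x10 ⊕ 0xB3 = 0xA3.
P4: S = E(K, 0xB3) = 0xFA; 0x6F ⊕ 0xFA = 0x95.
P5: S = E(K, 0xFA) = 0xB1; 0xBC ⊕ 0xB1 = 0x0D.

P5 = 0x0D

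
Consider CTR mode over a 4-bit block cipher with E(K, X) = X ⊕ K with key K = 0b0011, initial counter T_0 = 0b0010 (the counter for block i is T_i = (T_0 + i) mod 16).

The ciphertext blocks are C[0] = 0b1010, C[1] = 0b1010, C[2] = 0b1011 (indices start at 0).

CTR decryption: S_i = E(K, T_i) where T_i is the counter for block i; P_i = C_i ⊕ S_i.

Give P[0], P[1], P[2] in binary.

P[0]: T = 0b0010, S = E(K, T) = 0b0001; 0b1010 ⊕ 0b0001 = 0b1011.
P[1]: T = 0b0011, S = E(K, T) = 0b0000; 0b1010 ⊕ 0b0000 = 0b1010.
P[2]: T = 0b0100, S = E(K, T) = 0b0111; 0b1011 ⊕ 0b0111 = 0b1100.

P[0] = 0b1011, P[1] = 0b1010, P[2] = 0b1100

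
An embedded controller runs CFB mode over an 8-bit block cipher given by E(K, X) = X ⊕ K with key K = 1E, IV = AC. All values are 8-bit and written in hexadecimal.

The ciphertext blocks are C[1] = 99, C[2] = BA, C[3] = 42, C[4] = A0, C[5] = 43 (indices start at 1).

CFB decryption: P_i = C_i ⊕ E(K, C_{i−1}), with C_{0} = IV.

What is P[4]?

P[4]: E(K, 42) = 5C; A0 ⊕ 5C = FC.

P[4] = FC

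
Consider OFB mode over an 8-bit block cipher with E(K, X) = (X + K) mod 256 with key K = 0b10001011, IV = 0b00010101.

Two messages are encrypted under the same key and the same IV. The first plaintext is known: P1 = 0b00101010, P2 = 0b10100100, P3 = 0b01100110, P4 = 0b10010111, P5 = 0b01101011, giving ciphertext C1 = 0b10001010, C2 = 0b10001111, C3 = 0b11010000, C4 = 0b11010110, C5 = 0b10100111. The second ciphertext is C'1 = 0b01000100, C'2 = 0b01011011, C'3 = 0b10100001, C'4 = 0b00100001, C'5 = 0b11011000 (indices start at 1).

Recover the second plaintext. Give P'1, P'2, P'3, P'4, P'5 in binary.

P'1 = 0b11100100, P'2 = 0b01110000, P'3 = 0b00010111, P'4 = 0b01100000, P'5 = 0b00010100

In OFB with a reused IV, both messages share the same keystream S_i, so C_i ⊕ C'_i = P_i ⊕ P'_i and thus P'_i = P_i ⊕ C_i ⊕ C'_i.
P'1: 0b00101010 ⊕ 0b10001010 ⊕ 0b01000100 = 0b11100100.
P'2: 0b10100100 ⊕ 0b10001111 ⊕ 0b01011011 = 0b01110000.
P'3: 0b01100110 ⊕ 0b11010000 ⊕ 0b10100001 = 0b00010111.
P'4: 0b10010111 ⊕ 0b11010110 ⊕ 0b00100001 = 0b01100000.
P'5: 0b01101011 ⊕ 0b10100111 ⊕ 0b11011000 = 0b00010100.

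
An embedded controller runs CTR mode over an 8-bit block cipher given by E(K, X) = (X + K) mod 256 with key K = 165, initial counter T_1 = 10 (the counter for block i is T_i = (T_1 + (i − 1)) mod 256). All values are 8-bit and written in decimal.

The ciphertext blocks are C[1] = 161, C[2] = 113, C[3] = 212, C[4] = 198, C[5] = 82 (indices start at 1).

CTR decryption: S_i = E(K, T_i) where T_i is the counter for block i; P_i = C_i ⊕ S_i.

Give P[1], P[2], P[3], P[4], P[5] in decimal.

P[1]: T = 10, S = E(K, T) = 175; 161 ⊕ 175 = 14.
P[2]: T = 11, S = E(K, T) = 176; 113 ⊕ 176 = 193.
P[3]: T = 12, S = E(K, T) = 177; 212 ⊕ 177 = 101.
P[4]: T = 13, S = E(K, T) = 178; 198 ⊕ 178 = 116.
P[5]: T = 14, S = E(K, T) = 179; 82 ⊕ 179 = 225.

P[1] = 14, P[2] = 193, P[3] = 101, P[4] = 116, P[5] = 225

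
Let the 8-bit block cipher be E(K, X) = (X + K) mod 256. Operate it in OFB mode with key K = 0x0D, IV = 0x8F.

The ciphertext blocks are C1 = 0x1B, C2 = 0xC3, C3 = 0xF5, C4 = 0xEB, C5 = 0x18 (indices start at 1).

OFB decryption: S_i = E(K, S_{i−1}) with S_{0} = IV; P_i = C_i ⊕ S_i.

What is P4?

P4 = 0x28

P1: S = E(K, 0x8F) = 0x9C; 0x1B ⊕ 0x9C = 0x87.
P2: S = E(K, 0x9C) = 0xA9; 0xC3 ⊕ 0xA9 = 0x6A.
P3: S = E(K, 0xA9) = 0xB6; 0xF5 ⊕ 0xB6 = 0x43.
P4: S = E(K, 0xB6) = 0xC3; 0xEB ⊕ 0xC3 = 0x28.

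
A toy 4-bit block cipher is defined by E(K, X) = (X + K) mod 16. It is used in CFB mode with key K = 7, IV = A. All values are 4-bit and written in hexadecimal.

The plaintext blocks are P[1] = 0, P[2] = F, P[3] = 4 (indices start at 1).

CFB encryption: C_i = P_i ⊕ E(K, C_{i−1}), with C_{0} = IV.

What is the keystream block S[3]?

C[1]: E(K, A) = 1; 0 ⊕ 1 = 1.
C[2]: E(K, 1) = 8; F ⊕ 8 = 7.
C[3]: E(K, 7) = E; 4 ⊕ E = A.
So S[3] = E.

E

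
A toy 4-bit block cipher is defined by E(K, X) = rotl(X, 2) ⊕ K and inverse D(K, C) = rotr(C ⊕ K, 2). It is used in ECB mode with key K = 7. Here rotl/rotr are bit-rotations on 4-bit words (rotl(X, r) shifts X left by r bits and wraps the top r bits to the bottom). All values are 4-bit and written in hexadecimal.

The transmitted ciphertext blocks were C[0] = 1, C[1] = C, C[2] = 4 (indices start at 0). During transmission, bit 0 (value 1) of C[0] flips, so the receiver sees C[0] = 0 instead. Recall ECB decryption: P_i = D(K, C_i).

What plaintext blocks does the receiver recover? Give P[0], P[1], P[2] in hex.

P[0] = D, P[1] = E, P[2] = C

Only C[0] changed, to 0. In ECB, a change in C_i affects only P_i. Decrypting the received ciphertext:
P[0]: D(K, 0) = D.
P[1]: D(K, C) = E.
P[2]: D(K, 4) = C.
Blocks that differ from the original plaintext: P[0].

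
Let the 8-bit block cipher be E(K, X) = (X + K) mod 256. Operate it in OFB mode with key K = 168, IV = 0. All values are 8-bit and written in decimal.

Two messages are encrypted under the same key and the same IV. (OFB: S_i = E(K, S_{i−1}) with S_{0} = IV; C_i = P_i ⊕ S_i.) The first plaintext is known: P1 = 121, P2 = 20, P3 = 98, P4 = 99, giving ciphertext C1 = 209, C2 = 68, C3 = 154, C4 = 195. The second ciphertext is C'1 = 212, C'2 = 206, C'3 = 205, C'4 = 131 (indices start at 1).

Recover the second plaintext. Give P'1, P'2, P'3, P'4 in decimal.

In OFB with a reused IV, both messages share the same keystream S_i, so C_i ⊕ C'_i = P_i ⊕ P'_i and thus P'_i = P_i ⊕ C_i ⊕ C'_i.
P'1: 121 ⊕ 209 ⊕ 212 = 124.
P'2: 20 ⊕ 68 ⊕ 206 = 158.
P'3: 98 ⊕ 154 ⊕ 205 = 53.
P'4: 99 ⊕ 195 ⊕ 131 = 35.

P'1 = 124, P'2 = 158, P'3 = 53, P'4 = 35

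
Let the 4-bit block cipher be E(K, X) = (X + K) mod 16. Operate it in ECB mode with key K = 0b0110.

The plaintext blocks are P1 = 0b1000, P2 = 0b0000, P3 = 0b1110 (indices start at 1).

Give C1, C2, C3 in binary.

C1 = 0b1110, C2 = 0b0110, C3 = 0b0100

ECB encryption: C_i = E(K, P_i).
C1: E(K, 0b1000) = 0b1110.
C2: E(K, 0b0000) = 0b0110.
C3: E(K, 0b1110) = 0b0100.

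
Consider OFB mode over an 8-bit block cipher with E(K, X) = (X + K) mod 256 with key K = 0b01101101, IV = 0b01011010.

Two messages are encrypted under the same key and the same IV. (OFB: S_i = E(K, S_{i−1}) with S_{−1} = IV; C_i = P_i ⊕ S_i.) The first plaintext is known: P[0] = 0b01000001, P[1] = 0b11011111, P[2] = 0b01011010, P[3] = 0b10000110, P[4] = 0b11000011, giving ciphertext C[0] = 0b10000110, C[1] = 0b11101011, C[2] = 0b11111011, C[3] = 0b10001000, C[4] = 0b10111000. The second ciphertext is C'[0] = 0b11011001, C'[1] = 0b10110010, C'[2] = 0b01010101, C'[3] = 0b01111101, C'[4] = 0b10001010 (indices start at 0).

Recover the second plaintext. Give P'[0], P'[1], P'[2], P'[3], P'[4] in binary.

In OFB with a reused IV, both messages share the same keystream S_i, so C_i ⊕ C'_i = P_i ⊕ P'_i and thus P'_i = P_i ⊕ C_i ⊕ C'_i.
P'[0]: 0b01000001 ⊕ 0b10000110 ⊕ 0b11011001 = 0b00011110.
P'[1]: 0b11011111 ⊕ 0b11101011 ⊕ 0b10110010 = 0b10000110.
P'[2]: 0b01011010 ⊕ 0b11111011 ⊕ 0b01010101 = 0b11110100.
P'[3]: 0b10000110 ⊕ 0b10001000 ⊕ 0b01111101 = 0b01110011.
P'[4]: 0b11000011 ⊕ 0b10111000 ⊕ 0b10001010 = 0b11110001.

P'[0] = 0b00011110, P'[1] = 0b10000110, P'[2] = 0b11110100, P'[3] = 0b01110011, P'[4] = 0b11110001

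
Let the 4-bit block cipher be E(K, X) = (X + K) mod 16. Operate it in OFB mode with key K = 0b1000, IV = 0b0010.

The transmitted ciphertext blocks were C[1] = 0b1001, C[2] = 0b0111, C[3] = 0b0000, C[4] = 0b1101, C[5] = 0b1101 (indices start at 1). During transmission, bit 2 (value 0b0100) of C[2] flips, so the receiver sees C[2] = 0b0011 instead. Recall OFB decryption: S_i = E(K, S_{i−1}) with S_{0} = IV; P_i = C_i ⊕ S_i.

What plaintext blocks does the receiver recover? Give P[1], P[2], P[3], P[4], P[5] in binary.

Only C[2] changed, to 0b0011. In OFB, a change in C_i flips the same bit in P_i only; the keystream is unaffected. Decrypting the received ciphertext:
P[1]: S = E(K, 0b0010) = 0b1010; 0b1001 ⊕ 0b1010 = 0b0011.
P[2]: S = E(K, 0b1010) = 0b0010; 0b0011 ⊕ 0b0010 = 0b0001.
P[3]: S = E(K, 0b0010) = 0b1010; 0b0000 ⊕ 0b1010 = 0b1010.
P[4]: S = E(K, 0b1010) = 0b0010; 0b1101 ⊕ 0b0010 = 0b1111.
P[5]: S = E(K, 0b0010) = 0b1010; 0b1101 ⊕ 0b1010 = 0b0111.
Blocks that differ from the original plaintext: P[2].

P[1] = 0b0011, P[2] = 0b0001, P[3] = 0b1010, P[4] = 0b1111, P[5] = 0b0111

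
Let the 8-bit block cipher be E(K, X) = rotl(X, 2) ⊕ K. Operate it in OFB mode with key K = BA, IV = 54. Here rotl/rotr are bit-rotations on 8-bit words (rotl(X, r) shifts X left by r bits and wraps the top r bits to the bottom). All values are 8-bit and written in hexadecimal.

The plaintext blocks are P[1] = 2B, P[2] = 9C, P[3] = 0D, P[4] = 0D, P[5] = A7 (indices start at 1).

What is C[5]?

OFB encryption: S_i = E(K, S_{i−1}) with S_{0} = IV; C_i = P_i ⊕ S_i.
C[1]: S = E(K, 54) = EB; 2B ⊕ EB = C0.
C[2]: S = E(K, EB) = 15; 9C ⊕ 15 = 89.
C[3]: S = E(K, 15) = EE; 0D ⊕ EE = E3.
C[4]: S = E(K, EE) = 01; 0D ⊕ 01 = 0C.
C[5]: S = E(K, 01) = BE; A7 ⊕ BE = 19.

C[5] = 19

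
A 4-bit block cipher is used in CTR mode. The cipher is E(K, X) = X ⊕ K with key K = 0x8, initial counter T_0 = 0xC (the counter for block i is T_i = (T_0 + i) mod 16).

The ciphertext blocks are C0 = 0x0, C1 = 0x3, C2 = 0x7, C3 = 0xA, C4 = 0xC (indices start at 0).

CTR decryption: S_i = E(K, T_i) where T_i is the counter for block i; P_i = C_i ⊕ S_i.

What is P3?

P3: T = 0xF, S = E(K, T) = 0x7; 0xA ⊕ 0x7 = 0xD.

P3 = 0xD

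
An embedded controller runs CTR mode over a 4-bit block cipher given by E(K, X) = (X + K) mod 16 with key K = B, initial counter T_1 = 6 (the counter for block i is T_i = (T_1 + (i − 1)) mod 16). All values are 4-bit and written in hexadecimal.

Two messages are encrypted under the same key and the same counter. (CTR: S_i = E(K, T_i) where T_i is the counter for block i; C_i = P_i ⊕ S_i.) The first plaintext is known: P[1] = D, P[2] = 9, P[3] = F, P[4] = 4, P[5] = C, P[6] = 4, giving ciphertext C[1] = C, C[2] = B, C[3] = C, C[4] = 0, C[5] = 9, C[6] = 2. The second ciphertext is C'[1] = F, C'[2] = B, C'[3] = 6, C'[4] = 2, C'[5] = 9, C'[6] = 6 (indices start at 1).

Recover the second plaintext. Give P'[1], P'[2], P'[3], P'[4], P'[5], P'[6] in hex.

In CTR with a reused counter, both messages share the same keystream S_i, so C_i ⊕ C'_i = P_i ⊕ P'_i and thus P'_i = P_i ⊕ C_i ⊕ C'_i.
P'[1]: D ⊕ C ⊕ F = E.
P'[2]: 9 ⊕ B ⊕ B = 9.
P'[3]: F ⊕ C ⊕ 6 = 5.
P'[4]: 4 ⊕ 0 ⊕ 2 = 6.
P'[5]: C ⊕ 9 ⊕ 9 = C.
P'[6]: 4 ⊕ 2 ⊕ 6 = 0.

P'[1] = E, P'[2] = 9, P'[3] = 5, P'[4] = 6, P'[5] = C, P'[6] = 0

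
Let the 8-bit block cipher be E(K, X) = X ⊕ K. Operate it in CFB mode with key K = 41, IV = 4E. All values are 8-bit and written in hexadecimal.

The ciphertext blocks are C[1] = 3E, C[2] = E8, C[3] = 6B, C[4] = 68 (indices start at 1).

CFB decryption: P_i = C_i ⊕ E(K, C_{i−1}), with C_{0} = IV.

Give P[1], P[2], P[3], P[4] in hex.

P[1]: E(K, 4E) = 0F; 3E ⊕ 0F = 31.
P[2]: E(K, 3E) = 7F; E8 ⊕ 7F = 97.
P[3]: E(K, E8) = A9; 6B ⊕ A9 = C2.
P[4]: E(K, 6B) = 2A; 68 ⊕ 2A = 42.

P[1] = 31, P[2] = 97, P[3] = C2, P[4] = 42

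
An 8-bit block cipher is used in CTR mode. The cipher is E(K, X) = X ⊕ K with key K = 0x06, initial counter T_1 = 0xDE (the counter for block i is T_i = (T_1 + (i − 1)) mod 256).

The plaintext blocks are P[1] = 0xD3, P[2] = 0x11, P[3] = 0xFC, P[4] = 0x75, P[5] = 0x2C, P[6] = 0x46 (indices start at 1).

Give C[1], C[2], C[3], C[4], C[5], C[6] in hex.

CTR encryption: S_i = E(K, T_i) where T_i is the counter for block i; C_i = P_i ⊕ S_i.
C[1]: T = 0xDE, S = E(K, T) = 0xD8; 0xD3 ⊕ 0xD8 = 0x0B.
C[2]: T = 0xDF, S = E(K, T) = 0xD9; 0x11 ⊕ 0xD9 = 0xC8.
C[3]: T = 0xE0, S = E(K, T) = 0xE6; 0xFC ⊕ 0xE6 = 0x1A.
C[4]: T = 0xE1, S = E(K, T) = 0xE7; 0x75 ⊕ 0xE7 = 0x92.
C[5]: T = 0xE2, S = E(K, T) = 0xE4; 0x2C ⊕ 0xE4 = 0xC8.
C[6]: T = 0xE3, S = E(K, T) = 0xE5; 0x46 ⊕ 0xE5 = 0xA3.

C[1] = 0x0B, C[2] = 0xC8, C[3] = 0x1A, C[4] = 0x92, C[5] = 0xC8, C[6] = 0xA3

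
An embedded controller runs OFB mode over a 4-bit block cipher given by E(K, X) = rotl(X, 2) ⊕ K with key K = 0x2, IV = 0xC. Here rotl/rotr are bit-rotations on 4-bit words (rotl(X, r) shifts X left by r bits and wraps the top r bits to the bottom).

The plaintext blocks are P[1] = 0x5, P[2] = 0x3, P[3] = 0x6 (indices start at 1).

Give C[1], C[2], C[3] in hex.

OFB encryption: S_i = E(K, S_{i−1}) with S_{0} = IV; C_i = P_i ⊕ S_i.
C[1]: S = E(K, 0xC) = 0x1; 0x5 ⊕ 0x1 = 0x4.
C[2]: S = E(K, 0x1) = 0x6; 0x3 ⊕ 0x6 = 0x5.
C[3]: S = E(K, 0x6) = 0xB; 0x6 ⊕ 0xB = 0xD.

C[1] = 0x4, C[2] = 0x5, C[3] = 0xD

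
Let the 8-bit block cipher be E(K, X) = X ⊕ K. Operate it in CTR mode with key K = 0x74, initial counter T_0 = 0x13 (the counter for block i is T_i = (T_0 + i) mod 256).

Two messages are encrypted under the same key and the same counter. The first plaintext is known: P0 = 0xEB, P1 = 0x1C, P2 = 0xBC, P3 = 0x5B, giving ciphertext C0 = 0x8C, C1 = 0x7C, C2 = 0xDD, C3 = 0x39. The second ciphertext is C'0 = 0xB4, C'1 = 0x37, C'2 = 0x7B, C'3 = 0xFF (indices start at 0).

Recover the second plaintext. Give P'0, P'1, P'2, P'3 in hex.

P'0 = 0xD3, P'1 = 0x57, P'2 = 0x1A, P'3 = 0x9D

In CTR with a reused counter, both messages share the same keystream S_i, so C_i ⊕ C'_i = P_i ⊕ P'_i and thus P'_i = P_i ⊕ C_i ⊕ C'_i.
P'0: 0xEB ⊕ 0x8C ⊕ 0xB4 = 0xD3.
P'1: 0x1C ⊕ 0x7C ⊕ 0x37 = 0x57.
P'2: 0xBC ⊕ 0xDD ⊕ 0x7B = 0x1A.
P'3: 0x5B ⊕ 0x39 ⊕ 0xFF = 0x9D.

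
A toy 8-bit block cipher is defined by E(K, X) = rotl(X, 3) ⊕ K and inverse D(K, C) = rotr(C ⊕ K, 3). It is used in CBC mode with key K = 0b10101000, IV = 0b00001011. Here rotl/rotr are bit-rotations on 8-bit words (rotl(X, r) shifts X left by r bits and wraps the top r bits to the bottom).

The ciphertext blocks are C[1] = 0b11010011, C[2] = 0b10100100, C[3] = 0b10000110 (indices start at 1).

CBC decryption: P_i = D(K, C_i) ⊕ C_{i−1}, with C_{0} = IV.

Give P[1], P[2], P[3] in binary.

P[1] = 0b01100100, P[2] = 0b01010010, P[3] = 0b01100001

P[1]: D(K, 0b11010011) = 0b01101111; 0b01101111 ⊕ 0b00001011 = 0b01100100.
P[2]: D(K, 0b10100100) = 0b10000001; 0b10000001 ⊕ 0b11010011 = 0b01010010.
P[3]: D(K, 0b10000110) = 0b11000101; 0b11000101 ⊕ 0b10100100 = 0b01100001.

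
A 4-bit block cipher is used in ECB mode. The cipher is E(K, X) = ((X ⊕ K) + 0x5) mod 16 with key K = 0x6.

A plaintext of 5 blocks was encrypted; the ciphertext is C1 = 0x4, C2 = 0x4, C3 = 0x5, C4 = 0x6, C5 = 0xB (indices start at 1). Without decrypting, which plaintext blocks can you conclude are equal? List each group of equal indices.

P1 = P2

ECB encrypts each block independently with the same key, so equal ciphertext blocks imply equal plaintext blocks.
C1 = C2 = 0x4, so P1 = P2.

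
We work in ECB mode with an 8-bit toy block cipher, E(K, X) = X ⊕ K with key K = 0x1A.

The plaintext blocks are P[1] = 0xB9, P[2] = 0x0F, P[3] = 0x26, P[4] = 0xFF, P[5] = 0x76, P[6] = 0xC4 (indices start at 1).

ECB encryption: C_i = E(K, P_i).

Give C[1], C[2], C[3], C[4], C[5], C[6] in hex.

C[1] = 0xA3, C[2] = 0x15, C[3] = 0x3C, C[4] = 0xE5, C[5] = 0x6C, C[6] = 0xDE

C[1]: E(K, 0xB9) = 0xA3.
C[2]: E(K, 0x0F) = 0x15.
C[3]: E(K, 0x26) = 0x3C.
C[4]: E(K, 0xFF) = 0xE5.
C[5]: E(K, 0x76) = 0x6C.
C[6]: E(K, 0xC4) = 0xDE.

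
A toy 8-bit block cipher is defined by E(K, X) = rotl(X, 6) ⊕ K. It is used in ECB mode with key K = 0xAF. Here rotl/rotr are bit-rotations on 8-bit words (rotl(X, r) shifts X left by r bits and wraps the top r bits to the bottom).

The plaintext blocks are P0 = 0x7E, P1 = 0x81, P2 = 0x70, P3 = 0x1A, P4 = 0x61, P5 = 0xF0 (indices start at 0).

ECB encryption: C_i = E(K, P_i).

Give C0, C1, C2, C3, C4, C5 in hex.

C0: E(K, 0x7E) = 0x30.
C1: E(K, 0x81) = 0xCF.
C2: E(K, 0x70) = 0xB3.
C3: E(K, 0x1A) = 0x29.
C4: E(K, 0x61) = 0xF7.
C5: E(K, 0xF0) = 0x93.

C0 = 0x30, C1 = 0xCF, C2 = 0xB3, C3 = 0x29, C4 = 0xF7, C5 = 0x93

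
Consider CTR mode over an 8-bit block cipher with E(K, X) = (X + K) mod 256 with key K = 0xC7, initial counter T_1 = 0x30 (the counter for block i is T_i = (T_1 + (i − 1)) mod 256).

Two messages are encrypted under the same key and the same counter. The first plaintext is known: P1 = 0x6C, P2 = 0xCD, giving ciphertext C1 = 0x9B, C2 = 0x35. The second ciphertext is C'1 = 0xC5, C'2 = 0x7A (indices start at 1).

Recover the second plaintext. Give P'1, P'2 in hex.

P'1 = 0x32, P'2 = 0x82

In CTR with a reused counter, both messages share the same keystream S_i, so C_i ⊕ C'_i = P_i ⊕ P'_i and thus P'_i = P_i ⊕ C_i ⊕ C'_i.
P'1: 0x6C ⊕ 0x9B ⊕ 0xC5 = 0x32.
P'2: 0xCD ⊕ 0x35 ⊕ 0x7A = 0x82.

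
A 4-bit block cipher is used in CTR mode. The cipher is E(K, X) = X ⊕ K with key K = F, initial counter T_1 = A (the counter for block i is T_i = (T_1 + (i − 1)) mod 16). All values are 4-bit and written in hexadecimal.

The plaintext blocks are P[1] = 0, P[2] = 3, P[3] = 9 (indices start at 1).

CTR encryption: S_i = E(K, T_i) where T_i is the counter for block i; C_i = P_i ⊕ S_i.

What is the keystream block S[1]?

5

C[1]: T = A, S = E(K, T) = 5; 0 ⊕ 5 = 5.
So S[1] = 5.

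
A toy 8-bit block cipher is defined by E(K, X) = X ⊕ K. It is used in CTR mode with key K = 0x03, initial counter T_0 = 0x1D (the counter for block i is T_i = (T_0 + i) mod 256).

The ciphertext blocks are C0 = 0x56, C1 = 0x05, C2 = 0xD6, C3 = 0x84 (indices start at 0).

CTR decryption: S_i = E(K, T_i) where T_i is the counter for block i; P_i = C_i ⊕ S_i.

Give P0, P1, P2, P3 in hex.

P0 = 0x48, P1 = 0x18, P2 = 0xCA, P3 = 0xA7

P0: T = 0x1D, S = E(K, T) = 0x1E; 0x56 ⊕ 0x1E = 0x48.
P1: T = 0x1E, S = E(K, T) = 0x1D; 0x05 ⊕ 0x1D = 0x18.
P2: T = 0x1F, S = E(K, T) = 0x1C; 0xD6 ⊕ 0x1C = 0xCA.
P3: T = 0x20, S = E(K, T) = 0x23; 0x84 ⊕ 0x23 = 0xA7.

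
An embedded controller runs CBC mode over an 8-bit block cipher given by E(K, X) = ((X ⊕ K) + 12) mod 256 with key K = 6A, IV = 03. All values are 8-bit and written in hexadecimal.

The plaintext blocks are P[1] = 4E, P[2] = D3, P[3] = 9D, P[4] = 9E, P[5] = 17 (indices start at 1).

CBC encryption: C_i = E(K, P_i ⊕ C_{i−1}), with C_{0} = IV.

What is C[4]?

C[4] = 95

C[1]: P[1] ⊕ 03 = 4D; E(K, 4D) = 39.
C[2]: P[2] ⊕ 39 = EA; E(K, EA) = 92.
C[3]: P[3] ⊕ 92 = 0F; E(K, 0F) = 77.
C[4]: P[4] ⊕ 77 = E9; E(K, E9) = 95.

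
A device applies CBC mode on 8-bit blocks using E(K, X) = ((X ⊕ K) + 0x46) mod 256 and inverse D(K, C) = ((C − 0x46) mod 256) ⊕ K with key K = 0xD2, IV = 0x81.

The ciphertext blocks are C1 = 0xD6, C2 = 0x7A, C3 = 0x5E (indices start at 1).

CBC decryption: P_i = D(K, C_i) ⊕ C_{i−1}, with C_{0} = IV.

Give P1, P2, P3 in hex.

P1 = 0xC3, P2 = 0x30, P3 = 0xB0

P1: D(K, 0xD6) = 0x42; 0x42 ⊕ 0x81 = 0xC3.
P2: D(K, 0x7A) = 0xE6; 0xE6 ⊕ 0xD6 = 0x30.
P3: D(K, 0x5E) = 0xCA; 0xCA ⊕ 0x7A = 0xB0.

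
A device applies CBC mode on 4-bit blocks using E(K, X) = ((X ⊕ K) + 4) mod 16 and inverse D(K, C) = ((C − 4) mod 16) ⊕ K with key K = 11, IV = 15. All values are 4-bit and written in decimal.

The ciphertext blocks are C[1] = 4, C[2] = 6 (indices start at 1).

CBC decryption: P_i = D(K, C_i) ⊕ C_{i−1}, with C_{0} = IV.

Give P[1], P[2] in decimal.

P[1]: D(K, 4) = 11; 11 ⊕ 15 = 4.
P[2]: D(K, 6) = 9; 9 ⊕ 4 = 13.

P[1] = 4, P[2] = 13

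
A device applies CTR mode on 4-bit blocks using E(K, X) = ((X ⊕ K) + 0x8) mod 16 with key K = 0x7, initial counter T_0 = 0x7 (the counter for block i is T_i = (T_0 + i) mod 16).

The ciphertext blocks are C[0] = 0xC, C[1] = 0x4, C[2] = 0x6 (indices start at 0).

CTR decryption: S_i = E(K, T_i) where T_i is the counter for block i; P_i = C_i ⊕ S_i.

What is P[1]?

P[1]: T = 0x8, S = E(K, T) = 0x7; 0x4 ⊕ 0x7 = 0x3.

P[1] = 0x3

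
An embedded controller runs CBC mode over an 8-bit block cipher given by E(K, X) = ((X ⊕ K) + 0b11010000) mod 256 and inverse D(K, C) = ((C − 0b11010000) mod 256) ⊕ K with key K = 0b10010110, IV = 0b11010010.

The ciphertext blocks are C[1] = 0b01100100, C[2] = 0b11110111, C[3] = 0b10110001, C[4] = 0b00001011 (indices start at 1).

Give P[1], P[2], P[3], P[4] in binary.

P[1] = 0b11010000, P[2] = 0b11010101, P[3] = 0b10000000, P[4] = 0b00011100

CBC decryption: P_i = D(K, C_i) ⊕ C_{i−1}, with C_{0} = IV.
P[1]: D(K, 0b01100100) = 0b00000010; 0b00000010 ⊕ 0b11010010 = 0b11010000.
P[2]: D(K, 0b11110111) = 0b10110001; 0b10110001 ⊕ 0b01100100 = 0b11010101.
P[3]: D(K, 0b10110001) = 0b01110111; 0b01110111 ⊕ 0b11110111 = 0b10000000.
P[4]: D(K, 0b00001011) = 0b10101101; 0b10101101 ⊕ 0b10110001 = 0b00011100.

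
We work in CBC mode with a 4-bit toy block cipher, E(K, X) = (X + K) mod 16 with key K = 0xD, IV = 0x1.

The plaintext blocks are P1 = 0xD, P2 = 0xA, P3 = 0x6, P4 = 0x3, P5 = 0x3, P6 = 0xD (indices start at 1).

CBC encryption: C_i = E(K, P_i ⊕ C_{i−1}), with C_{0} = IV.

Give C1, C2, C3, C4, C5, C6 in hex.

C1: P1 ⊕ 0x1 = 0xC; E(K, 0xC) = 0x9.
C2: P2 ⊕ 0x9 = 0x3; E(K, 0x3) = 0x0.
C3: P3 ⊕ 0x0 = 0x6; E(K, 0x6) = 0x3.
C4: P4 ⊕ 0x3 = 0x0; E(K, 0x0) = 0xD.
C5: P5 ⊕ 0xD = 0xE; E(K, 0xE) = 0xB.
C6: P6 ⊕ 0xB = 0x6; E(K, 0x6) = 0x3.

C1 = 0x9, C2 = 0x0, C3 = 0x3, C4 = 0xD, C5 = 0xB, C6 = 0x3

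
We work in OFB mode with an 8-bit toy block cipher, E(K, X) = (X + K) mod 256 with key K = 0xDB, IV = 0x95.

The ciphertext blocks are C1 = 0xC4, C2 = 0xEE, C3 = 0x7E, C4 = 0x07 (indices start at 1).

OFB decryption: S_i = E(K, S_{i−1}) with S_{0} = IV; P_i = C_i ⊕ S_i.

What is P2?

P2 = 0xA5

P1: S = E(K, 0x95) = 0x70; 0xC4 ⊕ 0x70 = 0xB4.
P2: S = E(K, 0x70) = 0x4B; 0xEE ⊕ 0x4B = 0xA5.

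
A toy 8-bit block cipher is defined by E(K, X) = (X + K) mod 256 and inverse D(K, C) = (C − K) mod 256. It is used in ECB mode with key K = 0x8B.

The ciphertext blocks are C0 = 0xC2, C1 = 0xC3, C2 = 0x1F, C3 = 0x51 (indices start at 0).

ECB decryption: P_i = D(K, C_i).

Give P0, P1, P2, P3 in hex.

P0 = 0x37, P1 = 0x38, P2 = 0x94, P3 = 0xC6

P0: D(K, 0xC2) = 0x37.
P1: D(K, 0xC3) = 0x38.
P2: D(K, 0x1F) = 0x94.
P3: D(K, 0x51) = 0xC6.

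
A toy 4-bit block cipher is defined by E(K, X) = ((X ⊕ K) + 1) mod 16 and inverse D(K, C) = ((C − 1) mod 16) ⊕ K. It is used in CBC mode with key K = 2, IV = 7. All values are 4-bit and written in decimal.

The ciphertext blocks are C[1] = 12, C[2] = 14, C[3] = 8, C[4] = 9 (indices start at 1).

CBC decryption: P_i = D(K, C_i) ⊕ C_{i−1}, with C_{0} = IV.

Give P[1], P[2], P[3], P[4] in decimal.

P[1] = 14, P[2] = 3, P[3] = 11, P[4] = 2

P[1]: D(K, 12) = 9; 9 ⊕ 7 = 14.
P[2]: D(K, 14) = 15; 15 ⊕ 12 = 3.
P[3]: D(K, 8) = 5; 5 ⊕ 14 = 11.
P[4]: D(K, 9) = 10; 10 ⊕ 8 = 2.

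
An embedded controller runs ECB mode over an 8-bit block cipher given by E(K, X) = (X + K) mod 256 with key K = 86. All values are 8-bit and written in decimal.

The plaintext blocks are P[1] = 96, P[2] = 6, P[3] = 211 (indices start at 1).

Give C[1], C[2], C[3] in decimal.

ECB encryption: C_i = E(K, P_i).
C[1]: E(K, 96) = 182.
C[2]: E(K, 6) = 92.
C[3]: E(K, 211) = 41.

C[1] = 182, C[2] = 92, C[3] = 41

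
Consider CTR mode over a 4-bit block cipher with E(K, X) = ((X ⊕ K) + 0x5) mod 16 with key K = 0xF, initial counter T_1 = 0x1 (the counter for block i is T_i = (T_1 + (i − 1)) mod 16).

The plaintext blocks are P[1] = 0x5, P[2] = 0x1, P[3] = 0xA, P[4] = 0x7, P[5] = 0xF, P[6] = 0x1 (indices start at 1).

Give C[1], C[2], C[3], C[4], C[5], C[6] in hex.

C[1] = 0x6, C[2] = 0x3, C[3] = 0xB, C[4] = 0x7, C[5] = 0x0, C[6] = 0xF

CTR encryption: S_i = E(K, T_i) where T_i is the counter for block i; C_i = P_i ⊕ S_i.
C[1]: T = 0x1, S = E(K, T) = 0x3; 0x5 ⊕ 0x3 = 0x6.
C[2]: T = 0x2, S = E(K, T) = 0x2; 0x1 ⊕ 0x2 = 0x3.
C[3]: T = 0x3, S = E(K, T) = 0x1; 0xA ⊕ 0x1 = 0xB.
C[4]: T = 0x4, S = E(K, T) = 0x0; 0x7 ⊕ 0x0 = 0x7.
C[5]: T = 0x5, S = E(K, T) = 0xF; 0xF ⊕ 0xF = 0x0.
C[6]: T = 0x6, S = E(K, T) = 0xE; 0x1 ⊕ 0xE = 0xF.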